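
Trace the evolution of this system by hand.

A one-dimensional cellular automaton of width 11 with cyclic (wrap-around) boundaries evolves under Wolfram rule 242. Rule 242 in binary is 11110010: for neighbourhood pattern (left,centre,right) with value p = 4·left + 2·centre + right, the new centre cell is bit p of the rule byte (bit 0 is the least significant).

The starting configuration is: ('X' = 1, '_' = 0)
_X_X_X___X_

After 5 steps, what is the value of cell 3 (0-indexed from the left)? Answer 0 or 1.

1

0) _X_X_X___X_
1) X_X_X_X_X_X
2) XX_X_X_X_X_
3) _XX_X_X_X_X
4) X_XX_X_X_X_
5) _X_XX_X_X_X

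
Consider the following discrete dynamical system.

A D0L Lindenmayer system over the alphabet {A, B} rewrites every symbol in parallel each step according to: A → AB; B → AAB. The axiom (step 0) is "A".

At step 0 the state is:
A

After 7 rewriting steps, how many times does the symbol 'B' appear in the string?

169

[0] A
[1] AB
[2] ABAAB
[3] ABAABABABAAB
[4] ABAABABABAABABAABABAABABABAAB
[5] ABAABABABAABABAABABAABABABAABABAABABABAABABAABABABAABABAABABAABABABAAB
[6] ABAABABABAABABAABABAABABABAABABAABABABAABABAABABABAABABAAB…ABAABABAABABABAABABAABABABAABABAABABABAABABAABABAABABABAAB  (len 169)
[7] ABAABABABAABABAABABAABABABAABABAABABABAABABAABABABAABABAAB…ABAABABAABABABAABABAABABABAABABAABABABAABABAABABAABABABAAB  (len 408)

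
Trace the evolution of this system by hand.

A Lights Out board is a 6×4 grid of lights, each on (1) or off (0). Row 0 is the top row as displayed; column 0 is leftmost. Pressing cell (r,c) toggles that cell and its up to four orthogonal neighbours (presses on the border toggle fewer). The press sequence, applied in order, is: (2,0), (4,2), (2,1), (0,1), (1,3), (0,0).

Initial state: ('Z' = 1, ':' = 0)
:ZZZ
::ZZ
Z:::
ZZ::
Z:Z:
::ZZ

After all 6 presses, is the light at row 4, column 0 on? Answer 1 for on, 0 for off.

k=0  :ZZZ
::ZZ
Z:::
ZZ::
Z:Z:
::ZZ
k=1  :ZZZ
Z:ZZ
:Z::
:Z::
Z:Z:
::ZZ
k=2  :ZZZ
Z:ZZ
:Z::
:ZZ:
ZZ:Z
:::Z
k=3  :ZZZ
ZZZZ
Z:Z:
::Z:
ZZ:Z
:::Z
k=4  Z::Z
Z:ZZ
Z:Z:
::Z:
ZZ:Z
:::Z
k=5  Z:::
Z:::
Z:ZZ
::Z:
ZZ:Z
:::Z
k=6  :Z::
::::
Z:ZZ
::Z:
ZZ:Z
:::Z

1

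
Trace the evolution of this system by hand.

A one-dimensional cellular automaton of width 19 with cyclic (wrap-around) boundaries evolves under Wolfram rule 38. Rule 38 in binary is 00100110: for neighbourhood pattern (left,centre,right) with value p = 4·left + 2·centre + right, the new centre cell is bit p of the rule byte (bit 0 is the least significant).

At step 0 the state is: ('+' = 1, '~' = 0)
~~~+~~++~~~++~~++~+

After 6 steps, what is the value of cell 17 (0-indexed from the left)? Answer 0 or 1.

t=0: ~~~+~~++~~~++~~++~+
t=1: ~~++~+~~~~+~~~+~~++
t=2: ~+~~++~~~++~~++~+~~
t=3: ++~+~~~~+~~~+~~++~~
t=4: ~~++~~~++~~++~+~~~+
t=5: ~+~~~~+~~~+~~++~~++
t=6: ++~~~++~~++~+~~~+~~

0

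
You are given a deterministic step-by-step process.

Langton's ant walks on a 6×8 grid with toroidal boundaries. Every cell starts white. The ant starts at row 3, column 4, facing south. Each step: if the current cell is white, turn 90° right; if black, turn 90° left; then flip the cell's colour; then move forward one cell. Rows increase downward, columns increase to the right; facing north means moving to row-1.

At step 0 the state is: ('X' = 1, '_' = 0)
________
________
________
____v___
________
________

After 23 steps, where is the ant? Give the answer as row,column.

2,6

k=0  ________
________
________
____v___
________
________
k=1  ________
________
________
___<X___
________
________
k=2  ________
________
___^____
___XX___
________
________
k=3  ________
________
___X>___
___XX___
________
________
k=4  ________
________
___XX___
___Xv___
________
________
k=5  ________
________
___XX___
___X_>__
________
________
k=6  ________
________
___XX___
___X_X__
_____v__
________
k=7  ________
________
___XX___
___X_X__
____<X__
________
k=8  ________
________
___XX___
___X^X__
____XX__
________
k=9  ________
________
___XX___
___XX>__
____XX__
________
k=10  ________
________
___XX^__
___XX___
____XX__
________
k=11  ________
________
___XXX>_
___XX___
____XX__
________
k=12  ________
________
___XXXX_
___XX_v_
____XX__
________
k=13  ________
________
___XXXX_
___XX<X_
____XX__
________
k=14  ________
________
___XX^X_
___XXXX_
____XX__
________
k=15  ________
________
___X<_X_
___XXXX_
____XX__
________
k=16  ________
________
___X__X_
___XvXX_
____XX__
________
k=17  ________
________
___X__X_
___X_>X_
____XX__
________
k=18  ________
________
___X_^X_
___X__X_
____XX__
________
k=19  ________
________
___X_X>_
___X__X_
____XX__
________
k=20  ________
______^_
___X_X__
___X__X_
____XX__
________
k=21  ________
______X>
___X_X__
___X__X_
____XX__
________
k=22  ________
______XX
___X_X_v
___X__X_
____XX__
________
k=23  ________
______XX
___X_X<X
___X__X_
____XX__
________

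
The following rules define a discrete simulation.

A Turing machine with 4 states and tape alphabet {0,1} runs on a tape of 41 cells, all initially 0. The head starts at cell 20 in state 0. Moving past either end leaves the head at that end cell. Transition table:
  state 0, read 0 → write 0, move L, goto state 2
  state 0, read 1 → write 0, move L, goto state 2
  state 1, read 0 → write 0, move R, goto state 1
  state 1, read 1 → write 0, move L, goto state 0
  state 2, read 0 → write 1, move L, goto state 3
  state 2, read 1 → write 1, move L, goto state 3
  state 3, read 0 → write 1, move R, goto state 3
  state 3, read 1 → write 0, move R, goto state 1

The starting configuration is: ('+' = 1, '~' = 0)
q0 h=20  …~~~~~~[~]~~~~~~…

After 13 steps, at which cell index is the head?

29

[0] q0 h=20  …~~~~~~[~]~~~~~~…
[1] q2 h=19  …~~~~~~[~]~~~~~~…
[2] q3 h=18  …~~~~~~[~]+~~~~~…
[3] q3 h=19  …~~~~~+[+]~~~~~~…
[4] q1 h=20  …~~~~+~[~]~~~~~~…
[5] q1 h=21  …~~~+~~[~]~~~~~~…
[6] q1 h=22  …~~+~~~[~]~~~~~~…
[7] q1 h=23  …~+~~~~[~]~~~~~~…
[8] q1 h=24  …+~~~~~[~]~~~~~~…
[9] q1 h=25  …~~~~~~[~]~~~~~~…
[10] q1 h=26  …~~~~~~[~]~~~~~~…
[11] q1 h=27  …~~~~~~[~]~~~~~~…
[12] q1 h=28  …~~~~~~[~]~~~~~~…
[13] q1 h=29  …~~~~~~[~]~~~~~~…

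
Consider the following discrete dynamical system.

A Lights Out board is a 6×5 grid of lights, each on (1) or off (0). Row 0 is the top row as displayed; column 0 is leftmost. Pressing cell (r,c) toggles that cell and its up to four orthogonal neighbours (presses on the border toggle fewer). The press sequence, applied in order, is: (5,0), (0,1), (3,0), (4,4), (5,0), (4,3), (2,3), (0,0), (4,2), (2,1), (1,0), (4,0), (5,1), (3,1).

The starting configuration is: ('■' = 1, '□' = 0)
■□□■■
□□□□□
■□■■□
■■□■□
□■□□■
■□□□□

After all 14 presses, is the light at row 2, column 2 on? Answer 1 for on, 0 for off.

1

k=0  ■□□■■
□□□□□
■□■■□
■■□■□
□■□□■
■□□□□
k=1  ■□□■■
□□□□□
■□■■□
■■□■□
■■□□■
□■□□□
k=2  □■■■■
□■□□□
■□■■□
■■□■□
■■□□■
□■□□□
k=3  □■■■■
□■□□□
□□■■□
□□□■□
□■□□■
□■□□□
k=4  □■■■■
□■□□□
□□■■□
□□□■■
□■□■□
□■□□■
k=5  □■■■■
□■□□□
□□■■□
□□□■■
■■□■□
■□□□■
k=6  □■■■■
□■□□□
□□■■□
□□□□■
■■■□■
■□□■■
k=7  □■■■■
□■□■□
□□□□■
□□□■■
■■■□■
■□□■■
k=8  ■□■■■
■■□■□
□□□□■
□□□■■
■■■□■
■□□■■
k=9  ■□■■■
■■□■□
□□□□■
□□■■■
■□□■■
■□■■■
k=10  ■□■■■
■□□■□
■■■□■
□■■■■
■□□■■
■□■■■
k=11  □□■■■
□■□■□
□■■□■
□■■■■
■□□■■
■□■■■
k=12  □□■■■
□■□■□
□■■□■
■■■■■
□■□■■
□□■■■
k=13  □□■■■
□■□■□
□■■□■
■■■■■
□□□■■
■■□■■
k=14  □□■■■
□■□■□
□□■□■
□□□■■
□■□■■
■■□■■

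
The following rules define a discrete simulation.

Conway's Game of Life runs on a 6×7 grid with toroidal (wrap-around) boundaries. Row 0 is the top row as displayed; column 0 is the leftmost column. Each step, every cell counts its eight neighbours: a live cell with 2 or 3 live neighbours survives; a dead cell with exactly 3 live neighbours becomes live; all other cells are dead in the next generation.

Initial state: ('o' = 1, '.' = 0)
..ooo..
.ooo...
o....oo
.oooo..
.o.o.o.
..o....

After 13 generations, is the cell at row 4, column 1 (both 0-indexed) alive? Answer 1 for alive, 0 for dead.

0

0) ..ooo..
.ooo...
o....oo
.oooo..
.o.o.o.
..o....
1) ....o..
oo...oo
o....oo
.o.o...
.o.....
.o.....
2) .o...oo
.o..o..
..o.oo.
.oo...o
oo.....
.......
3) o....o.
ooooo.o
o.o.oo.
..oo.oo
ooo....
.o....o
4) ...ooo.
..o....
.......
.....o.
...o.o.
..o...o
5) ..oooo.
...oo..
.......
....o..
....ooo
..o...o
6) ..o..o.
..o..o.
...oo..
....o..
...oo.o
..o...o
7) .ooo.oo
..o..o.
...ooo.
.......
...oo..
..o.o.o
8) oo....o
.o.....
...ooo.
.....o.
...ooo.
oo....o
9) ..o...o
.oo.ooo
....oo.
......o
o...oo.
.oo.o..
10) ....o.o
ooo.o.o
o..oo..
......o
oo.oooo
ooo.o.o
11) ....o..
.oo.o.o
..ooo..
.oo....
...oo..
..o....
12) .oo..o.
.oo.o..
o...oo.
.o.....
.o.o...
....o..
13) .oo.oo.
o.o.o.o
o.oooo.
ooo.o..
..o....
.o.oo..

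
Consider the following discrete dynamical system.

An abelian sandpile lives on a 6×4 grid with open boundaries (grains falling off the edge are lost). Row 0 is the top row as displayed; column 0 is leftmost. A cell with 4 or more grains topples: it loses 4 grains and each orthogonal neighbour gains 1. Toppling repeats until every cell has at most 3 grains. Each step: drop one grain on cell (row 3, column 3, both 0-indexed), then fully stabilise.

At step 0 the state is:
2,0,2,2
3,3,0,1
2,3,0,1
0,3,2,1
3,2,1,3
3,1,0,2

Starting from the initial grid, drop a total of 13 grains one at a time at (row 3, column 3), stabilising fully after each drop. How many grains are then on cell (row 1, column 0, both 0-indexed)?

1

gen 0: 2,0,2,2
3,3,0,1
2,3,0,1
0,3,2,1
3,2,1,3
3,1,0,2
gen 1: 2,0,2,2
3,3,0,1
2,3,0,1
0,3,2,2
3,2,1,3
3,1,0,2
gen 2: 2,0,2,2
3,3,0,1
2,3,0,1
0,3,2,3
3,2,1,3
3,1,0,2
gen 3: 2,0,2,2
3,3,0,1
2,3,0,2
0,3,3,1
3,2,2,0
3,1,0,3
gen 4: 2,0,2,2
3,3,0,1
2,3,0,2
0,3,3,2
3,2,2,0
3,1,0,3
gen 5: 2,0,2,2
3,3,0,1
2,3,0,2
0,3,3,3
3,2,2,0
3,1,0,3
gen 6: 3,1,2,2
1,1,1,1
0,2,2,3
2,1,1,1
3,3,3,1
3,1,0,3
gen 7: 3,1,2,2
1,1,1,1
0,2,2,3
2,1,1,2
3,3,3,1
3,1,0,3
gen 8: 3,1,2,2
1,1,1,1
0,2,2,3
2,1,1,3
3,3,3,1
3,1,0,3
gen 9: 3,1,2,2
1,1,1,2
0,2,3,0
2,1,2,1
3,3,3,2
3,1,0,3
gen 10: 3,1,2,2
1,1,1,2
0,2,3,0
2,1,2,2
3,3,3,2
3,1,0,3
gen 11: 3,1,2,2
1,1,1,2
0,2,3,0
2,1,2,3
3,3,3,2
3,1,0,3
gen 12: 3,1,2,2
1,1,1,2
0,2,3,1
2,1,3,0
3,3,3,3
3,1,0,3
gen 13: 3,1,2,2
1,1,1,2
0,2,3,1
2,1,3,1
3,3,3,3
3,1,0,3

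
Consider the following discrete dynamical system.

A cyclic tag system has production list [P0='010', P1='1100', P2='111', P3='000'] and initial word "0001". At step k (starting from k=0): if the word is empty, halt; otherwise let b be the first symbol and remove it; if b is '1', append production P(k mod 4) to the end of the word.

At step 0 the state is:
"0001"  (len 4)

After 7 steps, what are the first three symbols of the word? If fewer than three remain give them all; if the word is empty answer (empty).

step 0: "0001"  (len 4)
step 1: "001"  (len 3)
step 2: "01"  (len 2)
step 3: "1"  (len 1)
step 4: "000"  (len 3)
step 5: "00"  (len 2)
step 6: "0"  (len 1)
step 7: (halted — word empty)

(empty)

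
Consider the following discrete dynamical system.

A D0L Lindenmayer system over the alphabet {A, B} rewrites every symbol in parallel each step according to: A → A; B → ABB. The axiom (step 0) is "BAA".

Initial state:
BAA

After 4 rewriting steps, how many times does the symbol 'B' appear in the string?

0) BAA
1) ABBAA
2) AABBABBAA
3) AAABBABBAABBABBAA
4) AAAABBABBAABBABBAAABBABBAABBABBAA

16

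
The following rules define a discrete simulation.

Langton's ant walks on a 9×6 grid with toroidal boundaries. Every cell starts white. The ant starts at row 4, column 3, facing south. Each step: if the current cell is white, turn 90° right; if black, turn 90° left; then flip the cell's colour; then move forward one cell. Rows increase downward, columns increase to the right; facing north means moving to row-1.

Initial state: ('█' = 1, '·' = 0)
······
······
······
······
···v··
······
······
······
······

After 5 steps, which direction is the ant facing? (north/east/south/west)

east

step 0: ······
······
······
······
···v··
······
······
······
······
step 1: ······
······
······
······
··<█··
······
······
······
······
step 2: ······
······
······
··^···
··██··
······
······
······
······
step 3: ······
······
······
··█>··
··██··
······
······
······
······
step 4: ······
······
······
··██··
··█v··
······
······
······
······
step 5: ······
······
······
··██··
··█·>·
······
······
······
······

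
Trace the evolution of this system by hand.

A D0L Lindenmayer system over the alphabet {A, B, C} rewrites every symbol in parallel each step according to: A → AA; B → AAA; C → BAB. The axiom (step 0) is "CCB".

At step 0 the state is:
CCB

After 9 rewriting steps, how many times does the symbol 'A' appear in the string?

2816

gen 0: CCB
gen 1: BABBABAAA
gen 2: AAAAAAAAAAAAAAAAAAAAAA
gen 3: AAAAAAAAAAAAAAAAAAAAAAAAAAAAAAAAAAAAAAAAAAAA
gen 4: AAAAAAAAAAAAAAAAAAAAAAAAAAAAAAAAAAAAAAAAAAAAAAAAAAAAAAAAAAAAAAAAAAAAAAAAAAAAAAAAAAAAAAAA
gen 5: AAAAAAAAAAAAAAAAAAAAAAAAAAAAAAAAAAAAAAAAAAAAAAAAAAAAAAAAAA…AAAAAAAAAAAAAAAAAAAAAAAAAAAAAAAAAAAAAAAAAAAAAAAAAAAAAAAAAA  (len 176)
gen 6: AAAAAAAAAAAAAAAAAAAAAAAAAAAAAAAAAAAAAAAAAAAAAAAAAAAAAAAAAA…AAAAAAAAAAAAAAAAAAAAAAAAAAAAAAAAAAAAAAAAAAAAAAAAAAAAAAAAAA  (len 352)
gen 7: AAAAAAAAAAAAAAAAAAAAAAAAAAAAAAAAAAAAAAAAAAAAAAAAAAAAAAAAAA…AAAAAAAAAAAAAAAAAAAAAAAAAAAAAAAAAAAAAAAAAAAAAAAAAAAAAAAAAA  (len 704)
gen 8: AAAAAAAAAAAAAAAAAAAAAAAAAAAAAAAAAAAAAAAAAAAAAAAAAAAAAAAAAA…AAAAAAAAAAAAAAAAAAAAAAAAAAAAAAAAAAAAAAAAAAAAAAAAAAAAAAAAAA  (len 1408)
gen 9: AAAAAAAAAAAAAAAAAAAAAAAAAAAAAAAAAAAAAAAAAAAAAAAAAAAAAAAAAA…AAAAAAAAAAAAAAAAAAAAAAAAAAAAAAAAAAAAAAAAAAAAAAAAAAAAAAAAAA  (len 2816)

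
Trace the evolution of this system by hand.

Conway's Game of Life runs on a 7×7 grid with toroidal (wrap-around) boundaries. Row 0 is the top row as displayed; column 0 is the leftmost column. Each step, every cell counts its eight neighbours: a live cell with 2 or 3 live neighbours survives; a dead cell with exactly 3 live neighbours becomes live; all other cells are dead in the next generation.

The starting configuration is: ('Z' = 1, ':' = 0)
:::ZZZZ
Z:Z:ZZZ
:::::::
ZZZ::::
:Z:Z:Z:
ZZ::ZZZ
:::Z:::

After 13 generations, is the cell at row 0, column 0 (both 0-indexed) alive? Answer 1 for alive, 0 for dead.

t=0: :::ZZZZ
Z:Z:ZZZ
:::::::
ZZZ::::
:Z:Z:Z:
ZZ::ZZZ
:::Z:::
t=1: Z:Z::::
Z::::::
::ZZ:Z:
ZZZ::::
:::Z:Z:
ZZ:Z:ZZ
::ZZ:::
t=2: ::ZZ:::
::ZZ::Z
Z:ZZ::Z
:Z::::Z
:::Z:Z:
ZZ:Z:ZZ
:::ZZ::
t=3: :::::::
Z:::Z:Z
:::Z:ZZ
:Z:ZZZZ
:Z:::Z:
Z::Z:ZZ
ZZ:::ZZ
t=4: :Z:::::
Z:::Z:Z
::ZZ:::
:::Z:::
:Z:Z:::
::Z::::
:Z::ZZ:
t=5: :Z::Z:Z
ZZZZ:::
::ZZZ::
:::ZZ::
:::Z:::
:ZZZZ::
:ZZ::::
t=6: :::::::
Z::::Z:
:::::::
:::::::
:::::::
:Z::Z::
::::ZZ:
t=7: ::::ZZZ
:::::::
:::::::
:::::::
:::::::
::::ZZ:
::::ZZ:
t=8: ::::Z:Z
:::::Z:
:::::::
:::::::
:::::::
::::ZZ:
:::Z:::
t=9: ::::ZZ:
:::::Z:
:::::::
:::::::
:::::::
::::Z::
:::Z:::
t=10: ::::ZZ:
::::ZZ:
:::::::
:::::::
:::::::
:::::::
:::Z:Z:
t=11: :::Z::Z
::::ZZ:
:::::::
:::::::
:::::::
:::::::
:::::Z:
t=12: ::::::Z
::::ZZ:
:::::::
:::::::
:::::::
:::::::
:::::::
t=13: :::::Z:
:::::Z:
:::::::
:::::::
:::::::
:::::::
:::::::

0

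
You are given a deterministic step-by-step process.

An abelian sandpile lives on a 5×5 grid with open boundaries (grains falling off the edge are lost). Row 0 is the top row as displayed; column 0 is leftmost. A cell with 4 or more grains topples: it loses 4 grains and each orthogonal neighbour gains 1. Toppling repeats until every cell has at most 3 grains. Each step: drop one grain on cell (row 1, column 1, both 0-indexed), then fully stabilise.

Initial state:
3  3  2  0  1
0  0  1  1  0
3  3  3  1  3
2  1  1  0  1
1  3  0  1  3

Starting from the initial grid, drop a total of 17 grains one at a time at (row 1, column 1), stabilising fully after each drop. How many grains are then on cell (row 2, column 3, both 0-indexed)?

2

t=0: 3  3  2  0  1
0  0  1  1  0
3  3  3  1  3
2  1  1  0  1
1  3  0  1  3
t=1: 3  3  2  0  1
0  1  1  1  0
3  3  3  1  3
2  1  1  0  1
1  3  0  1  3
t=2: 3  3  2  0  1
0  2  1  1  0
3  3  3  1  3
2  1  1  0  1
1  3  0  1  3
t=3: 3  3  2  0  1
0  3  1  1  0
3  3  3  1  3
2  1  1  0  1
1  3  0  1  3
t=4: 0  1  3  0  1
3  2  3  1  0
0  2  0  2  3
3  2  2  0  1
1  3  0  1  3
t=5: 0  1  3  0  1
3  3  3  1  0
0  2  0  2  3
3  2  2  0  1
1  3  0  1  3
t=6: 1  3  0  1  1
0  2  1  2  0
1  3  1  2  3
3  2  2  0  1
1  3  0  1  3
t=7: 1  3  0  1  1
0  3  1  2  0
1  3  1  2  3
3  2  2  0  1
1  3  0  1  3
t=8: 2  0  1  1  1
1  2  2  2  0
2  0  2  2  3
3  3  2  0  1
1  3  0  1  3
t=9: 2  0  1  1  1
1  3  2  2  0
2  0  2  2  3
3  3  2  0  1
1  3  0  1  3
t=10: 2  1  1  1  1
2  0  3  2  0
2  1  2  2  3
3  3  2  0  1
1  3  0  1  3
t=11: 2  1  1  1  1
2  1  3  2  0
2  1  2  2  3
3  3  2  0  1
1  3  0  1  3
t=12: 2  1  1  1  1
2  2  3  2  0
2  1  2  2  3
3  3  2  0  1
1  3  0  1  3
t=13: 2  1  1  1  1
2  3  3  2  0
2  1  2  2  3
3  3  2  0  1
1  3  0  1  3
t=14: 2  2  2  1  1
3  1  0  3  0
2  2  3  2  3
3  3  2  0  1
1  3  0  1  3
t=15: 2  2  2  1  1
3  2  0  3  0
2  2  3  2  3
3  3  2  0  1
1  3  0  1  3
t=16: 2  2  2  1  1
3  3  0  3  0
2  2  3  2  3
3  3  2  0  1
1  3  0  1  3
t=17: 3  3  2  1  1
0  1  1  3  0
3  3  3  2  3
3  3  2  0  1
1  3  0  1  3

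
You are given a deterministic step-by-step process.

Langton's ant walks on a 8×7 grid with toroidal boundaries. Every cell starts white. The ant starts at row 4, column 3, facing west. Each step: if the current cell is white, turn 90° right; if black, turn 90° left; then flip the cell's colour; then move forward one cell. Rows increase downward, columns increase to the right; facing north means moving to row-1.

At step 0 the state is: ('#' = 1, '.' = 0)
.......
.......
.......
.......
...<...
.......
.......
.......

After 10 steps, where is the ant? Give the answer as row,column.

0) .......
.......
.......
.......
...<...
.......
.......
.......
1) .......
.......
.......
...^...
...#...
.......
.......
.......
2) .......
.......
.......
...#>..
...#...
.......
.......
.......
3) .......
.......
.......
...##..
...#v..
.......
.......
.......
4) .......
.......
.......
...##..
...<#..
.......
.......
.......
5) .......
.......
.......
...##..
....#..
...v...
.......
.......
6) .......
.......
.......
...##..
....#..
..<#...
.......
.......
7) .......
.......
.......
...##..
..^.#..
..##...
.......
.......
8) .......
.......
.......
...##..
..#>#..
..##...
.......
.......
9) .......
.......
.......
...##..
..###..
..#v...
.......
.......
10) .......
.......
.......
...##..
..###..
..#.>..
.......
.......

5,4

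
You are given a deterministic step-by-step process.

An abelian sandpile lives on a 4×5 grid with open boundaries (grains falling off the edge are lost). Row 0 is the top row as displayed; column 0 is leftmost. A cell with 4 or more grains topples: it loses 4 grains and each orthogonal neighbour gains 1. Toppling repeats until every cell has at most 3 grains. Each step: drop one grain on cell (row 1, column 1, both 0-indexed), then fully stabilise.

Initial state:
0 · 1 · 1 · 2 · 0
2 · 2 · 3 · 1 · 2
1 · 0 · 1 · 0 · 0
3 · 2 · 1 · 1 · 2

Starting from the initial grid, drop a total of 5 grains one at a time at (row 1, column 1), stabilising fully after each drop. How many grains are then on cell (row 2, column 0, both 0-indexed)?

k=0  0 · 1 · 1 · 2 · 0
2 · 2 · 3 · 1 · 2
1 · 0 · 1 · 0 · 0
3 · 2 · 1 · 1 · 2
k=1  0 · 1 · 1 · 2 · 0
2 · 3 · 3 · 1 · 2
1 · 0 · 1 · 0 · 0
3 · 2 · 1 · 1 · 2
k=2  0 · 2 · 2 · 2 · 0
3 · 1 · 0 · 2 · 2
1 · 1 · 2 · 0 · 0
3 · 2 · 1 · 1 · 2
k=3  0 · 2 · 2 · 2 · 0
3 · 2 · 0 · 2 · 2
1 · 1 · 2 · 0 · 0
3 · 2 · 1 · 1 · 2
k=4  0 · 2 · 2 · 2 · 0
3 · 3 · 0 · 2 · 2
1 · 1 · 2 · 0 · 0
3 · 2 · 1 · 1 · 2
k=5  1 · 3 · 2 · 2 · 0
0 · 1 · 1 · 2 · 2
2 · 2 · 2 · 0 · 0
3 · 2 · 1 · 1 · 2

2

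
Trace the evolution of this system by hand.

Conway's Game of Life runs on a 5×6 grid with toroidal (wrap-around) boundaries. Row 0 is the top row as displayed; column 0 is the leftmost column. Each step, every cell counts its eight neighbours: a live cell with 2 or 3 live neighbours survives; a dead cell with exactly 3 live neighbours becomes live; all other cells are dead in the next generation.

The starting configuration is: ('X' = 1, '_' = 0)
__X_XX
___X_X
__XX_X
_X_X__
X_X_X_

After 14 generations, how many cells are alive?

t=0: __X_XX
___X_X
__XX_X
_X_X__
X_X_X_
t=1: XXX___
X____X
X__X__
XX___X
X_X_X_
t=2: __XX__
__X__X
____X_
__XXX_
__XX__
t=3: _X__X_
__X_X_
__X_XX
__X_X_
_X____
t=4: _XXX__
_XX_X_
_XX_XX
_XX_XX
_XXX__
t=5: X___X_
____XX
______
_____X
______
t=6: ____X_
____XX
____XX
______
_____X
t=7: ____X_
___X__
____XX
____XX
______
t=8: ______
___X_X
___X_X
____XX
____XX
t=9: _____X
______
X__X_X
X__X__
____XX
t=10: ____XX
X___XX
X___XX
X__X__
X___XX
t=11: ___X__
___X__
_X_X__
_X_X__
X__X__
t=12: __XXX_
___XX_
___XX_
XX_XX_
___XX_
t=13: __X__X
_____X
______
______
_X____
t=14: X_____
______
______
______
______

1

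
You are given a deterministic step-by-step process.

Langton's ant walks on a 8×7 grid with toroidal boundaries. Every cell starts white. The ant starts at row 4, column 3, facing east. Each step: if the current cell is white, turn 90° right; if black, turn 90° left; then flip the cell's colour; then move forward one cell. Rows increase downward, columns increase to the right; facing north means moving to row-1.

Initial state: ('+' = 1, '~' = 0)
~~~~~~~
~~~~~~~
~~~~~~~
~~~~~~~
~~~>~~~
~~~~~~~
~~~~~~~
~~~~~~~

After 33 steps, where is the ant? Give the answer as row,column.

3,1

gen 0: ~~~~~~~
~~~~~~~
~~~~~~~
~~~~~~~
~~~>~~~
~~~~~~~
~~~~~~~
~~~~~~~
gen 1: ~~~~~~~
~~~~~~~
~~~~~~~
~~~~~~~
~~~+~~~
~~~v~~~
~~~~~~~
~~~~~~~
gen 2: ~~~~~~~
~~~~~~~
~~~~~~~
~~~~~~~
~~~+~~~
~~<+~~~
~~~~~~~
~~~~~~~
gen 3: ~~~~~~~
~~~~~~~
~~~~~~~
~~~~~~~
~~^+~~~
~~++~~~
~~~~~~~
~~~~~~~
gen 4: ~~~~~~~
~~~~~~~
~~~~~~~
~~~~~~~
~~+>~~~
~~++~~~
~~~~~~~
~~~~~~~
gen 5: ~~~~~~~
~~~~~~~
~~~~~~~
~~~^~~~
~~+~~~~
~~++~~~
~~~~~~~
~~~~~~~
gen 6: ~~~~~~~
~~~~~~~
~~~~~~~
~~~+>~~
~~+~~~~
~~++~~~
~~~~~~~
~~~~~~~
gen 7: ~~~~~~~
~~~~~~~
~~~~~~~
~~~++~~
~~+~v~~
~~++~~~
~~~~~~~
~~~~~~~
gen 8: ~~~~~~~
~~~~~~~
~~~~~~~
~~~++~~
~~+<+~~
~~++~~~
~~~~~~~
~~~~~~~
gen 9: ~~~~~~~
~~~~~~~
~~~~~~~
~~~^+~~
~~+++~~
~~++~~~
~~~~~~~
~~~~~~~
gen 10: ~~~~~~~
~~~~~~~
~~~~~~~
~~<~+~~
~~+++~~
~~++~~~
~~~~~~~
~~~~~~~
gen 11: ~~~~~~~
~~~~~~~
~~^~~~~
~~+~+~~
~~+++~~
~~++~~~
~~~~~~~
~~~~~~~
gen 12: ~~~~~~~
~~~~~~~
~~+>~~~
~~+~+~~
~~+++~~
~~++~~~
~~~~~~~
~~~~~~~
gen 13: ~~~~~~~
~~~~~~~
~~++~~~
~~+v+~~
~~+++~~
~~++~~~
~~~~~~~
~~~~~~~
gen 14: ~~~~~~~
~~~~~~~
~~++~~~
~~<++~~
~~+++~~
~~++~~~
~~~~~~~
~~~~~~~
gen 15: ~~~~~~~
~~~~~~~
~~++~~~
~~~++~~
~~v++~~
~~++~~~
~~~~~~~
~~~~~~~
gen 16: ~~~~~~~
~~~~~~~
~~++~~~
~~~++~~
~~~>+~~
~~++~~~
~~~~~~~
~~~~~~~
gen 17: ~~~~~~~
~~~~~~~
~~++~~~
~~~^+~~
~~~~+~~
~~++~~~
~~~~~~~
~~~~~~~
gen 18: ~~~~~~~
~~~~~~~
~~++~~~
~~<~+~~
~~~~+~~
~~++~~~
~~~~~~~
~~~~~~~
gen 19: ~~~~~~~
~~~~~~~
~~^+~~~
~~+~+~~
~~~~+~~
~~++~~~
~~~~~~~
~~~~~~~
gen 20: ~~~~~~~
~~~~~~~
~<~+~~~
~~+~+~~
~~~~+~~
~~++~~~
~~~~~~~
~~~~~~~
gen 21: ~~~~~~~
~^~~~~~
~+~+~~~
~~+~+~~
~~~~+~~
~~++~~~
~~~~~~~
~~~~~~~
gen 22: ~~~~~~~
~+>~~~~
~+~+~~~
~~+~+~~
~~~~+~~
~~++~~~
~~~~~~~
~~~~~~~
gen 23: ~~~~~~~
~++~~~~
~+v+~~~
~~+~+~~
~~~~+~~
~~++~~~
~~~~~~~
~~~~~~~
gen 24: ~~~~~~~
~++~~~~
~<++~~~
~~+~+~~
~~~~+~~
~~++~~~
~~~~~~~
~~~~~~~
gen 25: ~~~~~~~
~++~~~~
~~++~~~
~v+~+~~
~~~~+~~
~~++~~~
~~~~~~~
~~~~~~~
gen 26: ~~~~~~~
~++~~~~
~~++~~~
<++~+~~
~~~~+~~
~~++~~~
~~~~~~~
~~~~~~~
gen 27: ~~~~~~~
~++~~~~
^~++~~~
+++~+~~
~~~~+~~
~~++~~~
~~~~~~~
~~~~~~~
gen 28: ~~~~~~~
~++~~~~
+>++~~~
+++~+~~
~~~~+~~
~~++~~~
~~~~~~~
~~~~~~~
gen 29: ~~~~~~~
~++~~~~
++++~~~
+v+~+~~
~~~~+~~
~~++~~~
~~~~~~~
~~~~~~~
gen 30: ~~~~~~~
~++~~~~
++++~~~
+~>~+~~
~~~~+~~
~~++~~~
~~~~~~~
~~~~~~~
gen 31: ~~~~~~~
~++~~~~
++^+~~~
+~~~+~~
~~~~+~~
~~++~~~
~~~~~~~
~~~~~~~
gen 32: ~~~~~~~
~++~~~~
+<~+~~~
+~~~+~~
~~~~+~~
~~++~~~
~~~~~~~
~~~~~~~
gen 33: ~~~~~~~
~++~~~~
+~~+~~~
+v~~+~~
~~~~+~~
~~++~~~
~~~~~~~
~~~~~~~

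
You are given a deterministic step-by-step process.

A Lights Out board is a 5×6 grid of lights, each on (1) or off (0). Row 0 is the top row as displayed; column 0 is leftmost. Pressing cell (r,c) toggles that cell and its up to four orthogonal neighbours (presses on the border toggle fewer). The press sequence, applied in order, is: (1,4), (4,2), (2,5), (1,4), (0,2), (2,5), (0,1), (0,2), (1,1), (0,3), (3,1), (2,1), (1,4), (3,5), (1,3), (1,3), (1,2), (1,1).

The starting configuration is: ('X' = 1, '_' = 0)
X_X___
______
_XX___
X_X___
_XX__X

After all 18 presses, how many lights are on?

0) X_X___
______
_XX___
X_X___
_XX__X
1) X_X_X_
___XXX
_XX_X_
X_X___
_XX__X
2) X_X_X_
___XXX
_XX_X_
X_____
___X_X
3) X_X_X_
___XX_
_XX__X
X____X
___X_X
4) X_X___
_____X
_XX_XX
X____X
___X_X
5) XX_X__
__X__X
_XX_XX
X____X
___X_X
6) XX_X__
__X___
_XX___
X_____
___X_X
7) __XX__
_XX___
_XX___
X_____
___X_X
8) _X____
_X____
_XX___
X_____
___X_X
9) ______
X_X___
__X___
X_____
___X_X
10) __XXX_
X_XX__
__X___
X_____
___X_X
11) __XXX_
X_XX__
_XX___
_XX___
_X_X_X
12) __XXX_
XXXX__
X_____
__X___
_X_X_X
13) __XX__
XXX_XX
X___X_
__X___
_X_X_X
14) __XX__
XXX_XX
X___XX
__X_XX
_X_X__
15) __X___
XX_X_X
X__XXX
__X_XX
_X_X__
16) __XX__
XXX_XX
X___XX
__X_XX
_X_X__
17) ___X__
X__XXX
X_X_XX
__X_XX
_X_X__
18) _X_X__
_XXXXX
XXX_XX
__X_XX
_X_X__

17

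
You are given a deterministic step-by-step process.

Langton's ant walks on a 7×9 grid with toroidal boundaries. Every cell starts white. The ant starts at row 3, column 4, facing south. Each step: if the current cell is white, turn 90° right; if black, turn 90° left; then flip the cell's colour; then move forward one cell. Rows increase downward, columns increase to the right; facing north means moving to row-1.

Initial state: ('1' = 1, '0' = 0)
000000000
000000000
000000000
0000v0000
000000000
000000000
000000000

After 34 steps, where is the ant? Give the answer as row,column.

0,5

[0] 000000000
000000000
000000000
0000v0000
000000000
000000000
000000000
[1] 000000000
000000000
000000000
000<10000
000000000
000000000
000000000
[2] 000000000
000000000
000^00000
000110000
000000000
000000000
000000000
[3] 000000000
000000000
0001>0000
000110000
000000000
000000000
000000000
[4] 000000000
000000000
000110000
0001v0000
000000000
000000000
000000000
[5] 000000000
000000000
000110000
00010>000
000000000
000000000
000000000
[6] 000000000
000000000
000110000
000101000
00000v000
000000000
000000000
[7] 000000000
000000000
000110000
000101000
0000<1000
000000000
000000000
[8] 000000000
000000000
000110000
0001^1000
000011000
000000000
000000000
[9] 000000000
000000000
000110000
00011>000
000011000
000000000
000000000
[10] 000000000
000000000
00011^000
000110000
000011000
000000000
000000000
[11] 000000000
000000000
000111>00
000110000
000011000
000000000
000000000
[12] 000000000
000000000
000111100
000110v00
000011000
000000000
000000000
[13] 000000000
000000000
000111100
00011<100
000011000
000000000
000000000
[14] 000000000
000000000
00011^100
000111100
000011000
000000000
000000000
[15] 000000000
000000000
0001<0100
000111100
000011000
000000000
000000000
[16] 000000000
000000000
000100100
0001v1100
000011000
000000000
000000000
[17] 000000000
000000000
000100100
00010>100
000011000
000000000
000000000
[18] 000000000
000000000
00010^100
000100100
000011000
000000000
000000000
[19] 000000000
000000000
000101>00
000100100
000011000
000000000
000000000
[20] 000000000
000000^00
000101000
000100100
000011000
000000000
000000000
[21] 000000000
0000001>0
000101000
000100100
000011000
000000000
000000000
[22] 000000000
000000110
0001010v0
000100100
000011000
000000000
000000000
[23] 000000000
000000110
000101<10
000100100
000011000
000000000
000000000
[24] 000000000
000000^10
000101110
000100100
000011000
000000000
000000000
[25] 000000000
00000<010
000101110
000100100
000011000
000000000
000000000
[26] 00000^000
000001010
000101110
000100100
000011000
000000000
000000000
[27] 000001>00
000001010
000101110
000100100
000011000
000000000
000000000
[28] 000001100
000001v10
000101110
000100100
000011000
000000000
000000000
[29] 000001100
00000<110
000101110
000100100
000011000
000000000
000000000
[30] 000001100
000000110
00010v110
000100100
000011000
000000000
000000000
[31] 000001100
000000110
000100>10
000100100
000011000
000000000
000000000
[32] 000001100
000000^10
000100010
000100100
000011000
000000000
000000000
[33] 000001100
00000<010
000100010
000100100
000011000
000000000
000000000
[34] 00000^100
000001010
000100010
000100100
000011000
000000000
000000000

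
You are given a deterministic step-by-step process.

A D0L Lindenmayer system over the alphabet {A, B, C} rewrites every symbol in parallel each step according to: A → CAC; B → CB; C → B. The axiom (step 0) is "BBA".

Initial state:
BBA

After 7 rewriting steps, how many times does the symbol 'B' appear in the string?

[0] BBA
[1] CBCBCAC
[2] BCBBCBBCACB
[3] CBBCBCBBCBCBBCACBCB
[4] BCBCBBCBBCBCBBCBBCBCBBCACBCBBCB
[5] CBBCBBCBCBBCBCBBCBBCBCBBCBCBBCBBCBCBBCACBCBBCBCBBCB
[6] BCBCBBCBCBBCBBCBCBBCBBCBCBBCBCBBCBBCBCBBCBBCBCBBCBCBBCBBCBCBBCACBCBBCBCBBCBBCBCBBCB
[7] CBBCBBCBCBBCBBCBCBBCBCBBCBBCBCBBCBCBBCBBCBCBBCBBCBCBBCBCBB…BBCBBCBCBBCBCBBCBBCBCBBCACBCBBCBCBBCBBCBCBBCBCBBCBBCBCBBCB  (len 135)

82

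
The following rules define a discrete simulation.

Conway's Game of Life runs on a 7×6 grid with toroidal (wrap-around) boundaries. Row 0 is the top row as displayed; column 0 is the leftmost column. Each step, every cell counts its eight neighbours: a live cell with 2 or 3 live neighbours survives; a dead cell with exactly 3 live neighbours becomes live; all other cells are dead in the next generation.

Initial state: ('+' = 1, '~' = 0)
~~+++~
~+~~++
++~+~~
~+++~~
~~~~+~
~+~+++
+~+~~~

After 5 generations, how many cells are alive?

0) ~~+++~
~+~~++
++~+~~
~+++~~
~~~~+~
~+~+++
+~+~~~
1) +~+~+~
~+~~~+
~~~+~+
++~++~
++~~~+
++++++
+~~~~~
2) +~~~~~
~+++~+
~+~+~+
~+~+~~
~~~~~~
~~+++~
~~~~~~
3) +++~~~
~+~+~+
~+~+~~
+~~~+~
~~~~+~
~~~+~~
~~~+~~
4) ++~++~
~~~++~
~+~+~+
~~~+++
~~~+++
~~~++~
~+~+~~
5) ++~~~+
~+~~~~
+~~~~+
~~~~~~
~~+~~~
~~~~~+
++~~~+

11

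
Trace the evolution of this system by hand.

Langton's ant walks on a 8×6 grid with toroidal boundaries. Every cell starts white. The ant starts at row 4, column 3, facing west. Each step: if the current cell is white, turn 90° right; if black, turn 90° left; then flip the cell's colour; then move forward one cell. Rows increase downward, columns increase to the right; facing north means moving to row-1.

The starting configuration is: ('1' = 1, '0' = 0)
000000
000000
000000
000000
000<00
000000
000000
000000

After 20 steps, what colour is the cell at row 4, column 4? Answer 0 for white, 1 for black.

step 0: 000000
000000
000000
000000
000<00
000000
000000
000000
step 1: 000000
000000
000000
000^00
000100
000000
000000
000000
step 2: 000000
000000
000000
0001>0
000100
000000
000000
000000
step 3: 000000
000000
000000
000110
0001v0
000000
000000
000000
step 4: 000000
000000
000000
000110
000<10
000000
000000
000000
step 5: 000000
000000
000000
000110
000010
000v00
000000
000000
step 6: 000000
000000
000000
000110
000010
00<100
000000
000000
step 7: 000000
000000
000000
000110
00^010
001100
000000
000000
step 8: 000000
000000
000000
000110
001>10
001100
000000
000000
step 9: 000000
000000
000000
000110
001110
001v00
000000
000000
step 10: 000000
000000
000000
000110
001110
0010>0
000000
000000
step 11: 000000
000000
000000
000110
001110
001010
0000v0
000000
step 12: 000000
000000
000000
000110
001110
001010
000<10
000000
step 13: 000000
000000
000000
000110
001110
001^10
000110
000000
step 14: 000000
000000
000000
000110
001110
0011>0
000110
000000
step 15: 000000
000000
000000
000110
0011^0
001100
000110
000000
step 16: 000000
000000
000000
000110
001<00
001100
000110
000000
step 17: 000000
000000
000000
000110
001000
001v00
000110
000000
step 18: 000000
000000
000000
000110
001000
0010>0
000110
000000
step 19: 000000
000000
000000
000110
001000
001010
0001v0
000000
step 20: 000000
000000
000000
000110
001000
001010
00010>
000000

0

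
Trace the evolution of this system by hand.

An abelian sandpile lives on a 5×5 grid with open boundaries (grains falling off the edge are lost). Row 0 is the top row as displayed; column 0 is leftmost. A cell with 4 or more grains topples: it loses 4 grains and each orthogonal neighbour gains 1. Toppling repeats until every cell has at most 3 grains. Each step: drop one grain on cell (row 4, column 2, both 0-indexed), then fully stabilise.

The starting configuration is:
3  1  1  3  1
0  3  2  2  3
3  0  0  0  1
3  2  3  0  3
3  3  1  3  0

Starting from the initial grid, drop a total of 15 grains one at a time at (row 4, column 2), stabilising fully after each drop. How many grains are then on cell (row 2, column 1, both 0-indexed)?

[0] 3  1  1  3  1
0  3  2  2  3
3  0  0  0  1
3  2  3  0  3
3  3  1  3  0
[1] 3  1  1  3  1
0  3  2  2  3
3  0  0  0  1
3  2  3  0  3
3  3  2  3  0
[2] 3  1  1  3  1
0  3  2  2  3
3  0  0  0  1
3  2  3  0  3
3  3  3  3  0
[3] 3  1  1  3  1
1  3  2  2  3
0  2  1  0  1
2  1  1  2  3
1  2  3  0  1
[4] 3  1  1  3  1
1  3  2  2  3
0  2  1  0  1
2  1  2  2  3
1  3  0  1  1
[5] 3  1  1  3  1
1  3  2  2  3
0  2  1  0  1
2  1  2  2  3
1  3  1  1  1
[6] 3  1  1  3  1
1  3  2  2  3
0  2  1  0  1
2  1  2  2  3
1  3  2  1  1
[7] 3  1  1  3  1
1  3  2  2  3
0  2  1  0  1
2  1  2  2  3
1  3  3  1  1
[8] 3  1  1  3  1
1  3  2  2  3
0  2  1  0  1
2  2  3  2  3
2  0  1  2  1
[9] 3  1  1  3  1
1  3  2  2  3
0  2  1  0  1
2  2  3  2  3
2  0  2  2  1
[10] 3  1  1  3  1
1  3  2  2  3
0  2  1  0  1
2  2  3  2  3
2  0  3  2  1
[11] 3  1  1  3  1
1  3  2  2  3
0  2  2  0  1
2  3  0  3  3
2  1  1  3  1
[12] 3  1  1  3  1
1  3  2  2  3
0  2  2  0  1
2  3  0  3  3
2  1  2  3  1
[13] 3  1  1  3  1
1  3  2  2  3
0  2  2  0  1
2  3  0  3  3
2  1  3  3  1
[14] 3  1  1  3  1
1  3  2  2  3
0  2  2  1  2
2  3  2  1  0
2  2  1  1  3
[15] 3  1  1  3  1
1  3  2  2  3
0  2  2  1  2
2  3  2  1  0
2  2  2  1  3

2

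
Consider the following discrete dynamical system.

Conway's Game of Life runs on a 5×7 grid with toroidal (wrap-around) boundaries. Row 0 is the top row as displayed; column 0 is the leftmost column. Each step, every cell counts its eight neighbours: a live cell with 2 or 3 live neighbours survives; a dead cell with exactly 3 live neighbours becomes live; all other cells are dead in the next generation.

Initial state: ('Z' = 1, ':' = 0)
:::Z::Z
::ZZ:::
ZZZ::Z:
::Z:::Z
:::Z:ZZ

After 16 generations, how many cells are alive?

step 0: :::Z::Z
::ZZ:::
ZZZ::Z:
::Z:::Z
:::Z:ZZ
step 1: :::Z:ZZ
Z::ZZ:Z
Z:::::Z
::ZZZ::
Z:ZZZZZ
step 2: :Z:::::
:::ZZ::
ZZZ:::Z
::Z::::
ZZ:::::
step 3: ZZZ::::
:::Z:::
ZZZ::::
::Z:::Z
ZZZ::::
step 4: Z::Z:::
:::Z:::
ZZZZ:::
:::Z::Z
:::Z::Z
step 5: ::ZZZ::
Z::ZZ::
ZZ:ZZ::
:Z:ZZ:Z
Z:ZZZ:Z
step 6: Z:::::Z
Z::::Z:
:Z::::Z
::::::Z
Z:::::Z
step 7: :Z:::Z:
:Z:::Z:
:::::ZZ
:::::ZZ
:::::Z:
step 8: ::::ZZZ
Z:::ZZ:
Z:::Z::
::::Z::
::::ZZ:
step 9: :::Z:::
Z::Z:::
:::ZZ:Z
:::ZZ::
:::Z::Z
step 10: ::ZZZ::
::ZZ:::
::Z::Z:
::Z::::
::ZZ:::
step 11: :Z::Z::
:Z:::::
:ZZ::::
:ZZ::::
:Z::Z::
step 12: ZZZ::::
ZZ:::::
Z::::::
Z::Z:::
ZZ:Z:::
step 13: ::::::Z
::Z:::Z
Z:::::Z
Z:Z:::Z
:::Z::Z
step 14: Z::::ZZ
:::::ZZ
:::::Z:
:Z:::Z:
:::::ZZ
step 15: Z:::Z::
Z:::Z::
::::ZZ:
::::ZZ:
::::Z::
step 16: :::ZZZ:
:::ZZ:Z
:::Z::Z
:::Z:::
:::ZZ::

11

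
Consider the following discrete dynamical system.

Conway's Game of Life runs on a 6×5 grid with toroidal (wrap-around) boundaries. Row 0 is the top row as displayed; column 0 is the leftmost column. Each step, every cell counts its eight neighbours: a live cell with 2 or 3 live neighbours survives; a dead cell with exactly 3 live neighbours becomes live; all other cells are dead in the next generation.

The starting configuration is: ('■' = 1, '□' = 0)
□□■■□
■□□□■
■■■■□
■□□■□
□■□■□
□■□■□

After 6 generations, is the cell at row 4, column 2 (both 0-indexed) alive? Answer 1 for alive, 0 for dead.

0

gen 0: □□■■□
■□□□■
■■■■□
■□□■□
□■□■□
□■□■□
gen 1: ■■■■□
■□□□□
□□■■□
■□□■□
■■□■□
□■□■■
gen 2: □□□■□
■□□□□
□■■■□
■□□■□
□■□■□
□□□□□
gen 3: □□□□□
□■□■■
■■■■□
■□□■□
□□■□■
□□■□□
gen 4: □□■■□
□■□■■
□□□□□
■□□□□
□■■□■
□□□■□
gen 5: □□□□□
□□□■■
■□□□■
■■□□□
■■■■■
□■□□■
gen 6: ■□□■■
■□□■■
□■□■□
□□□□□
□□□■□
□■□□■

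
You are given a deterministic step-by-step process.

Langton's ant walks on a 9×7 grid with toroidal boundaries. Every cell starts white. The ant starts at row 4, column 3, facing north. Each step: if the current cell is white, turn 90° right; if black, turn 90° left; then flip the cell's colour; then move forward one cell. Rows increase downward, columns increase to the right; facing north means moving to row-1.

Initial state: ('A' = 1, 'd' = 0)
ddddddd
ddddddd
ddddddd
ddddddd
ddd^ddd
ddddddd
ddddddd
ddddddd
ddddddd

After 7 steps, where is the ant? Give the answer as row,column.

step 0: ddddddd
ddddddd
ddddddd
ddddddd
ddd^ddd
ddddddd
ddddddd
ddddddd
ddddddd
step 1: ddddddd
ddddddd
ddddddd
ddddddd
dddA>dd
ddddddd
ddddddd
ddddddd
ddddddd
step 2: ddddddd
ddddddd
ddddddd
ddddddd
dddAAdd
ddddvdd
ddddddd
ddddddd
ddddddd
step 3: ddddddd
ddddddd
ddddddd
ddddddd
dddAAdd
ddd<Add
ddddddd
ddddddd
ddddddd
step 4: ddddddd
ddddddd
ddddddd
ddddddd
ddd^Add
dddAAdd
ddddddd
ddddddd
ddddddd
step 5: ddddddd
ddddddd
ddddddd
ddddddd
dd<dAdd
dddAAdd
ddddddd
ddddddd
ddddddd
step 6: ddddddd
ddddddd
ddddddd
dd^dddd
ddAdAdd
dddAAdd
ddddddd
ddddddd
ddddddd
step 7: ddddddd
ddddddd
ddddddd
ddA>ddd
ddAdAdd
dddAAdd
ddddddd
ddddddd
ddddddd

3,3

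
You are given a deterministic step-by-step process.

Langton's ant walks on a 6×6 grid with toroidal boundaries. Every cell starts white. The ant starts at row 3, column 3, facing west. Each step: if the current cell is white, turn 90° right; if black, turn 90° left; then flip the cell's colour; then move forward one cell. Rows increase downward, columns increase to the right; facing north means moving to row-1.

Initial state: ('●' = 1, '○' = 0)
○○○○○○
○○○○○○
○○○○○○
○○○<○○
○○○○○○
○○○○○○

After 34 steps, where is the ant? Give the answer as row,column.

step 0: ○○○○○○
○○○○○○
○○○○○○
○○○<○○
○○○○○○
○○○○○○
step 1: ○○○○○○
○○○○○○
○○○^○○
○○○●○○
○○○○○○
○○○○○○
step 2: ○○○○○○
○○○○○○
○○○●>○
○○○●○○
○○○○○○
○○○○○○
step 3: ○○○○○○
○○○○○○
○○○●●○
○○○●v○
○○○○○○
○○○○○○
step 4: ○○○○○○
○○○○○○
○○○●●○
○○○<●○
○○○○○○
○○○○○○
step 5: ○○○○○○
○○○○○○
○○○●●○
○○○○●○
○○○v○○
○○○○○○
step 6: ○○○○○○
○○○○○○
○○○●●○
○○○○●○
○○<●○○
○○○○○○
step 7: ○○○○○○
○○○○○○
○○○●●○
○○^○●○
○○●●○○
○○○○○○
step 8: ○○○○○○
○○○○○○
○○○●●○
○○●>●○
○○●●○○
○○○○○○
step 9: ○○○○○○
○○○○○○
○○○●●○
○○●●●○
○○●v○○
○○○○○○
step 10: ○○○○○○
○○○○○○
○○○●●○
○○●●●○
○○●○>○
○○○○○○
step 11: ○○○○○○
○○○○○○
○○○●●○
○○●●●○
○○●○●○
○○○○v○
step 12: ○○○○○○
○○○○○○
○○○●●○
○○●●●○
○○●○●○
○○○<●○
step 13: ○○○○○○
○○○○○○
○○○●●○
○○●●●○
○○●^●○
○○○●●○
step 14: ○○○○○○
○○○○○○
○○○●●○
○○●●●○
○○●●>○
○○○●●○
step 15: ○○○○○○
○○○○○○
○○○●●○
○○●●^○
○○●●○○
○○○●●○
step 16: ○○○○○○
○○○○○○
○○○●●○
○○●<○○
○○●●○○
○○○●●○
step 17: ○○○○○○
○○○○○○
○○○●●○
○○●○○○
○○●v○○
○○○●●○
step 18: ○○○○○○
○○○○○○
○○○●●○
○○●○○○
○○●○>○
○○○●●○
step 19: ○○○○○○
○○○○○○
○○○●●○
○○●○○○
○○●○●○
○○○●v○
step 20: ○○○○○○
○○○○○○
○○○●●○
○○●○○○
○○●○●○
○○○●○>
step 21: ○○○○○v
○○○○○○
○○○●●○
○○●○○○
○○●○●○
○○○●○●
step 22: ○○○○<●
○○○○○○
○○○●●○
○○●○○○
○○●○●○
○○○●○●
step 23: ○○○○●●
○○○○○○
○○○●●○
○○●○○○
○○●○●○
○○○●^●
step 24: ○○○○●●
○○○○○○
○○○●●○
○○●○○○
○○●○●○
○○○●●>
step 25: ○○○○●●
○○○○○○
○○○●●○
○○●○○○
○○●○●^
○○○●●○
step 26: ○○○○●●
○○○○○○
○○○●●○
○○●○○○
>○●○●●
○○○●●○
step 27: ○○○○●●
○○○○○○
○○○●●○
○○●○○○
●○●○●●
v○○●●○
step 28: ○○○○●●
○○○○○○
○○○●●○
○○●○○○
●○●○●●
●○○●●<
step 29: ○○○○●●
○○○○○○
○○○●●○
○○●○○○
●○●○●^
●○○●●●
step 30: ○○○○●●
○○○○○○
○○○●●○
○○●○○○
●○●○<○
●○○●●●
step 31: ○○○○●●
○○○○○○
○○○●●○
○○●○○○
●○●○○○
●○○●v●
step 32: ○○○○●●
○○○○○○
○○○●●○
○○●○○○
●○●○○○
●○○●○>
step 33: ○○○○●●
○○○○○○
○○○●●○
○○●○○○
●○●○○^
●○○●○○
step 34: ○○○○●●
○○○○○○
○○○●●○
○○●○○○
>○●○○●
●○○●○○

4,0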